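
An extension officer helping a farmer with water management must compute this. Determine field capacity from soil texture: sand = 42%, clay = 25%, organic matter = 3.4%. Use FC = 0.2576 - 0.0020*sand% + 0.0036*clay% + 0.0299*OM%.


FC = 0.2576 - 0.0020*42 + 0.0036*25 + 0.0299*3.4
   = 0.2576 - 0.0840 + 0.0900 + 0.1017
   = 0.3653


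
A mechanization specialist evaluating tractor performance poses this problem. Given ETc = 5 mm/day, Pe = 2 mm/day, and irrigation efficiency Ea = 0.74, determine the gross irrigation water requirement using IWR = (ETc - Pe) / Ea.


IWR = (ETc - Pe) / Ea
    = (5 - 2) / 0.74
    = 3 / 0.74
    = 4.05 mm/day


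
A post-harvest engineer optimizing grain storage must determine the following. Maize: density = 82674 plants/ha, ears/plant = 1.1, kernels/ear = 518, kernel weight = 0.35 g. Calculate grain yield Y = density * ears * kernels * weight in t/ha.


Y = density * ears * kernels * kw
  = 82674 * 1.1 * 518 * 0.35 g/ha
  = 16487675.82 g/ha
  = 16487.68 kg/ha = 16.49 t/ha


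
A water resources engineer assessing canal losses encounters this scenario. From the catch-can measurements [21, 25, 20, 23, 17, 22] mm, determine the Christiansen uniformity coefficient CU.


xbar = 128 / 6 = 21.333
sum|xi - xbar| = 12
CU = 100 * (1 - 12 / (6 * 21.333))
   = 100 * (1 - 0.0938)
   = 90.63%


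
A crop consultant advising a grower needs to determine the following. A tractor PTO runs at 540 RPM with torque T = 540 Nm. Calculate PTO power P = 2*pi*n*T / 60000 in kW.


P = 2*pi*n*T / 60000
  = 2*pi * 540 * 540 / 60000
  = 1832176.84 / 60000
  = 30.54 kW


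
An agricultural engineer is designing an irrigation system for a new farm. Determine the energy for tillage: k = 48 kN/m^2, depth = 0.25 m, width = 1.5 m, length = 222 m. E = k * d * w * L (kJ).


E = k * d * w * L
  = 48 * 0.25 * 1.5 * 222
  = 3996 kJ


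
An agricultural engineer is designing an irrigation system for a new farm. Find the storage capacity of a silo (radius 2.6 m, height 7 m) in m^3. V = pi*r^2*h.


V = pi * r^2 * h
  = pi * 2.6^2 * 7
  = pi * 6.76 * 7
  = 148.66 m^3


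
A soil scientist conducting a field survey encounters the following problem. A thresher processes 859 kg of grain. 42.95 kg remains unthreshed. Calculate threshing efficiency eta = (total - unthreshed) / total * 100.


eta = (total - unthreshed) / total * 100
    = (859 - 42.95) / 859 * 100
    = 816.05 / 859 * 100
    = 95%


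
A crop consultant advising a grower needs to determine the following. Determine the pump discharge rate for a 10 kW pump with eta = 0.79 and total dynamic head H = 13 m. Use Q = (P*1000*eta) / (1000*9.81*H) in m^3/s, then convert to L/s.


Q = (P * 1000 * eta) / (rho * g * H)
  = (10 * 1000 * 0.79) / (1000 * 9.81 * 13)
  = 7900 / 127530
  = 0.06195 m^3/s = 61.95 L/s


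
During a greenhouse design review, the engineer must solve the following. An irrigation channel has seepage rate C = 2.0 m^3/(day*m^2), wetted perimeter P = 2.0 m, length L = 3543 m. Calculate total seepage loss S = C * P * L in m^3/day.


S = C * P * L
  = 2.0 * 2.0 * 3543
  = 14172 m^3/day


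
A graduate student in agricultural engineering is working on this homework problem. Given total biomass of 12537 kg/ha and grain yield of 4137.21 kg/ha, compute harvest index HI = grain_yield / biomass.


HI = grain_yield / biomass
   = 4137.21 / 12537
   = 0.33


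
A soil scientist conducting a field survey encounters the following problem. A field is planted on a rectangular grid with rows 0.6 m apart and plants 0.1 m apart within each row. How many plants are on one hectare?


D = 10000 / (row_sp * plant_sp)
  = 10000 / (0.6 * 0.1)
  = 10000 / 0.0600
  = 166666.67 plants/ha


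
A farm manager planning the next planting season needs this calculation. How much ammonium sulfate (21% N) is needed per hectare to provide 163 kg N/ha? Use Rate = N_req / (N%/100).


Rate = N_required / (N_content / 100)
     = 163 / (21 / 100)
     = 163 / 0.21
     = 776.19 kg/ha


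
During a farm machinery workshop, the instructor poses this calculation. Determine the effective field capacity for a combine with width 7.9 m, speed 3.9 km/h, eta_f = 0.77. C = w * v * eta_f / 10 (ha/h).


C = w * v * eta_f / 10
  = 7.9 * 3.9 * 0.77 / 10
  = 23.72 / 10
  = 2.37 ha/h


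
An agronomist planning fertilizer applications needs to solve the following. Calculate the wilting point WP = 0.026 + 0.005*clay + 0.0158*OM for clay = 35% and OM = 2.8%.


WP = 0.026 + 0.005*35 + 0.0158*2.8
   = 0.026 + 0.1750 + 0.0442
   = 0.2452


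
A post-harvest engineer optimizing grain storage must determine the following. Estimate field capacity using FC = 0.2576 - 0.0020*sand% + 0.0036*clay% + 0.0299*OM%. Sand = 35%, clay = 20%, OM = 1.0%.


FC = 0.2576 - 0.0020*35 + 0.0036*20 + 0.0299*1.0
   = 0.2576 - 0.0700 + 0.0720 + 0.0299
   = 0.2895


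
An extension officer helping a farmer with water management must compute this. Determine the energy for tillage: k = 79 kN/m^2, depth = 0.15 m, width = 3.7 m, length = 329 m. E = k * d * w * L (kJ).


E = k * d * w * L
  = 79 * 0.15 * 3.7 * 329
  = 14425.01 kJ


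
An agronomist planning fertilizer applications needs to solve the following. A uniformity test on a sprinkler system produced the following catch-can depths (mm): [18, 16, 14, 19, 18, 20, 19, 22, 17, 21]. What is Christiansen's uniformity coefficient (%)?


xbar = 184 / 10 = 18.400
sum|xi - xbar| = 18
CU = 100 * (1 - 18 / (10 * 18.400))
   = 100 * (1 - 0.0978)
   = 90.22%


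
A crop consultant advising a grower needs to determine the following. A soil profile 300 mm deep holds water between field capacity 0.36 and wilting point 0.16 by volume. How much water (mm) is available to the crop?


AW = (FC - WP) * D
   = (0.36 - 0.16) * 300
   = 0.20 * 300
   = 60 mm


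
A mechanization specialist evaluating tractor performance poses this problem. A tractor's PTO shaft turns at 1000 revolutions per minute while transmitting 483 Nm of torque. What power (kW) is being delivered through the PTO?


P = 2*pi*n*T / 60000
  = 2*pi * 1000 * 483 / 60000
  = 3034778.50 / 60000
  = 50.58 kW


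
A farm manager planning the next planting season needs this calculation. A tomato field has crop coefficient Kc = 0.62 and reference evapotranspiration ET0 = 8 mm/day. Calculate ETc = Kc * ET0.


ETc = Kc * ET0
    = 0.62 * 8
    = 4.96 mm/day


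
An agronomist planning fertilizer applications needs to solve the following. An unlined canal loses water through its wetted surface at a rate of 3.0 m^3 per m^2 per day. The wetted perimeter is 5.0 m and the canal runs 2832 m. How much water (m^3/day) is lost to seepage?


S = C * P * L
  = 3.0 * 5.0 * 2832
  = 42480 m^3/day


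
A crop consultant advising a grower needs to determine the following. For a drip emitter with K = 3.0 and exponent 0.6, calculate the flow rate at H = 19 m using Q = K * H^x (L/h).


Q = K * H^x
  = 3.0 * 19^0.6
  = 3.0 * 5.8513
  = 17.55 L/h


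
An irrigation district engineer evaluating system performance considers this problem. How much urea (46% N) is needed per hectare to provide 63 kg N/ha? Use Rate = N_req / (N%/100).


Rate = N_required / (N_content / 100)
     = 63 / (46 / 100)
     = 63 / 0.46
     = 136.96 kg/ha


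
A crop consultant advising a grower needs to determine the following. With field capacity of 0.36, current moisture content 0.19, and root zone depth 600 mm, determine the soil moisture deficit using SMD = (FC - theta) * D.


SMD = (FC - theta) * D
    = (0.36 - 0.19) * 600
    = 0.170 * 600
    = 102 mm


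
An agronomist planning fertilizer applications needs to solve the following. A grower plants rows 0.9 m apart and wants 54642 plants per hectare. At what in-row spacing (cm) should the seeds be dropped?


spacing = 10000 / (row_sp * density)
        = 10000 / (0.9 * 54642)
        = 10000 / 49177.80
        = 0.20334 m = 20.33 cm


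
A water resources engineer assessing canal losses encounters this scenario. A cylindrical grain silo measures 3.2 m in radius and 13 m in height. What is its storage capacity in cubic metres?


V = pi * r^2 * h
  = pi * 3.2^2 * 13
  = pi * 10.24 * 13
  = 418.21 m^3


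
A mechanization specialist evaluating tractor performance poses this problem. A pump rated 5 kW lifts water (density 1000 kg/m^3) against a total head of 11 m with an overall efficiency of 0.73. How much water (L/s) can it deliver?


Q = (P * 1000 * eta) / (rho * g * H)
  = (5 * 1000 * 0.73) / (1000 * 9.81 * 11)
  = 3650 / 107910
  = 0.03382 m^3/s = 33.82 L/s


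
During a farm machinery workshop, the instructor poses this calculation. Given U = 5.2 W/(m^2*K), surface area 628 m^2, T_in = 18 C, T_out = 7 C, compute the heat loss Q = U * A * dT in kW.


dT = 18 - (7) = 11 K
Q = U * A * dT
  = 5.2 * 628 * 11
  = 35921.60 W = 35.92 kW


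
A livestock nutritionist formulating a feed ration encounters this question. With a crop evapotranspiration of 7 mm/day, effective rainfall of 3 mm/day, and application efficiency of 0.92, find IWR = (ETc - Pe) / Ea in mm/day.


IWR = (ETc - Pe) / Ea
    = (7 - 3) / 0.92
    = 4 / 0.92
    = 4.35 mm/day


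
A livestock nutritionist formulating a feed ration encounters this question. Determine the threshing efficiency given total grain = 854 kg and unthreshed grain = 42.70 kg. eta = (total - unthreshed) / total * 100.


eta = (total - unthreshed) / total * 100
    = (854 - 42.70) / 854 * 100
    = 811.30 / 854 * 100
    = 95%


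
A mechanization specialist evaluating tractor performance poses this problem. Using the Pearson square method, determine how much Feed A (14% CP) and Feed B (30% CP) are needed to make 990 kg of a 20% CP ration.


parts_A = CP_b - target = 30 - 20 = 10
parts_B = target - CP_a = 20 - 14 = 6
total_parts = 10 + 6 = 16
Feed A = 990 * 10 / 16 = 618.75 kg
Feed B = 990 * 6 / 16 = 371.25 kg

618.75 kg


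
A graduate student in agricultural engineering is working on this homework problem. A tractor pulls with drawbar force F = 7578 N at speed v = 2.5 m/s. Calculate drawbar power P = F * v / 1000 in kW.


P = F * v / 1000
  = 7578 * 2.5 / 1000
  = 18945 / 1000
  = 18.95 kW


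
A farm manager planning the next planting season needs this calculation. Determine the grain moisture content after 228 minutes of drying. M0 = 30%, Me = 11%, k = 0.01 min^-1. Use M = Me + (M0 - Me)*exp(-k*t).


M = Me + (M0 - Me) * e^(-k*t)
  = 11 + (30 - 11) * e^(-0.01*228)
  = 11 + 19 * e^(-2.280)
  = 11 + 19 * 0.10228
  = 11 + 1.9434
  = 12.94%


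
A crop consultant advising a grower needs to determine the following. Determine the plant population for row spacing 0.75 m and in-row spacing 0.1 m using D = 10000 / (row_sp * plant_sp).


D = 10000 / (row_sp * plant_sp)
  = 10000 / (0.75 * 0.1)
  = 10000 / 0.0750
  = 133333.33 plants/ha


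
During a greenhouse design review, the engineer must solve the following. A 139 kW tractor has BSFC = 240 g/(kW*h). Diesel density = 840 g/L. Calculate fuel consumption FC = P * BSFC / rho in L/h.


FC = P * BSFC / rho_fuel
   = 139 * 240 / 840
   = 33360 / 840
   = 39.71 L/h


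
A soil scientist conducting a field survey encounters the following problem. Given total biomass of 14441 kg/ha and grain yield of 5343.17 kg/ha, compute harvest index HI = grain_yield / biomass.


HI = grain_yield / biomass
   = 5343.17 / 14441
   = 0.37


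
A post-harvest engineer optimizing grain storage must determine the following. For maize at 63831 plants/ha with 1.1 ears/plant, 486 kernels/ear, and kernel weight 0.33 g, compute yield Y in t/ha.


Y = density * ears * kernels * kw
  = 63831 * 1.1 * 486 * 0.33 g/ha
  = 11260937.36 g/ha
  = 11260.94 kg/ha = 11.26 t/ha


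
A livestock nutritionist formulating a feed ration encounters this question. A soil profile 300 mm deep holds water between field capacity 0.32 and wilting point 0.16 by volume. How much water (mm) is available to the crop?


AW = (FC - WP) * D
   = (0.32 - 0.16) * 300
   = 0.16 * 300
   = 48 mm


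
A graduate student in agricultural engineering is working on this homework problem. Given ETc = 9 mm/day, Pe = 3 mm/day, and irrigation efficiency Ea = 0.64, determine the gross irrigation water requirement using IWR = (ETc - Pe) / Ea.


IWR = (ETc - Pe) / Ea
    = (9 - 3) / 0.64
    = 6 / 0.64
    = 9.38 mm/day


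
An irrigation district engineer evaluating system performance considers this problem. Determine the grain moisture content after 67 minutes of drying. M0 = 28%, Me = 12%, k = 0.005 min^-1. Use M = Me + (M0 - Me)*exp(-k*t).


M = Me + (M0 - Me) * e^(-k*t)
  = 12 + (28 - 12) * e^(-0.005*67)
  = 12 + 16 * e^(-0.335)
  = 12 + 16 * 0.71534
  = 12 + 11.4454
  = 23.45%


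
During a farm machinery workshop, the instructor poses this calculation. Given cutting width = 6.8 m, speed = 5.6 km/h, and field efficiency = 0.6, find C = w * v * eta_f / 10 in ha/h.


C = w * v * eta_f / 10
  = 6.8 * 5.6 * 0.6 / 10
  = 22.85 / 10
  = 2.28 ha/h


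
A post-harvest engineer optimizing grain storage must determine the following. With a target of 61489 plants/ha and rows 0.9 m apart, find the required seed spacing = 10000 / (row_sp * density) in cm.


spacing = 10000 / (row_sp * density)
        = 10000 / (0.9 * 61489)
        = 10000 / 55340.10
        = 0.18070 m = 18.07 cm


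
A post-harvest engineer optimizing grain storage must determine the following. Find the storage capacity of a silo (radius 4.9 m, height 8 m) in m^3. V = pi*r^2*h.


V = pi * r^2 * h
  = pi * 4.9^2 * 8
  = pi * 24.01 * 8
  = 603.44 m^3


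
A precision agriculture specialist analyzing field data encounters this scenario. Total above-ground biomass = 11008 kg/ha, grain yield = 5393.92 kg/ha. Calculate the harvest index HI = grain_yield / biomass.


HI = grain_yield / biomass
   = 5393.92 / 11008
   = 0.49


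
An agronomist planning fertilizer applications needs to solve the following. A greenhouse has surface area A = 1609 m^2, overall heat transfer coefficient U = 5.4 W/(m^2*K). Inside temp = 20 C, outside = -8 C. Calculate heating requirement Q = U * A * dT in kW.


dT = 20 - (-8) = 28 K
Q = U * A * dT
  = 5.4 * 1609 * 28
  = 243280.80 W = 243.28 kW


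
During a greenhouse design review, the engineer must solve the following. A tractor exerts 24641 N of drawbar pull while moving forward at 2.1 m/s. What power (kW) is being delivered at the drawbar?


P = F * v / 1000
  = 24641 * 2.1 / 1000
  = 51746.10 / 1000
  = 51.75 kW


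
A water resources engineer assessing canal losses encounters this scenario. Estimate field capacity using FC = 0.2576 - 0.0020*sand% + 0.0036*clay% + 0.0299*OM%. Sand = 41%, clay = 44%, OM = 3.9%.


FC = 0.2576 - 0.0020*41 + 0.0036*44 + 0.0299*3.9
   = 0.2576 - 0.0820 + 0.1584 + 0.1166
   = 0.4506


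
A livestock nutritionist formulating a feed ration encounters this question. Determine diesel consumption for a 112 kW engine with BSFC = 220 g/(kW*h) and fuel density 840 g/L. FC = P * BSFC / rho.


FC = P * BSFC / rho_fuel
   = 112 * 220 / 840
   = 24640 / 840
   = 29.33 L/h


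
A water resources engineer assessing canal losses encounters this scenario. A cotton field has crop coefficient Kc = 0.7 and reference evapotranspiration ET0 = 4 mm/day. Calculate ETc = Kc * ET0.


ETc = Kc * ET0
    = 0.7 * 4
    = 2.80 mm/day


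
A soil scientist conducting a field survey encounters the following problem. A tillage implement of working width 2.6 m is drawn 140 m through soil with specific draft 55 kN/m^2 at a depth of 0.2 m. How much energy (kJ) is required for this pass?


E = k * d * w * L
  = 55 * 0.2 * 2.6 * 140
  = 4004 kJ


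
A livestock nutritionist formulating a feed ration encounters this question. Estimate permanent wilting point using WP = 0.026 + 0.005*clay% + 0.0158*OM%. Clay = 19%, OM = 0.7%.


WP = 0.026 + 0.005*19 + 0.0158*0.7
   = 0.026 + 0.0950 + 0.0111
   = 0.1321


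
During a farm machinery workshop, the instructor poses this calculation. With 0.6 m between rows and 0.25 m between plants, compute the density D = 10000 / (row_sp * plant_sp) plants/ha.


D = 10000 / (row_sp * plant_sp)
  = 10000 / (0.6 * 0.25)
  = 10000 / 0.1500
  = 66666.67 plants/ha


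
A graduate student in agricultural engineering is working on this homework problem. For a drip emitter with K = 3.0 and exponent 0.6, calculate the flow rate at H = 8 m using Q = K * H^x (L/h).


Q = K * H^x
  = 3.0 * 8^0.6
  = 3.0 * 3.4822
  = 10.45 L/h


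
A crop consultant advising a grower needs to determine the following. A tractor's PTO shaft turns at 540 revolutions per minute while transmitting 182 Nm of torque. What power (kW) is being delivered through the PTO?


P = 2*pi*n*T / 60000
  = 2*pi * 540 * 182 / 60000
  = 617511.45 / 60000
  = 10.29 kW


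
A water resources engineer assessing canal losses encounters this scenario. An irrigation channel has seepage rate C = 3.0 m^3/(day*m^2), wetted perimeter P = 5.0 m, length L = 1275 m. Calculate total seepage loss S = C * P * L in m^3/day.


S = C * P * L
  = 3.0 * 5.0 * 1275
  = 19125 m^3/day


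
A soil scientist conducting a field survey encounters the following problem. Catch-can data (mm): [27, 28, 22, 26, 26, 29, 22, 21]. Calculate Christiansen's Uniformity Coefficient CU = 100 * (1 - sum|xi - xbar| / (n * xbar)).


xbar = 201 / 8 = 25.125
sum|xi - xbar| = 20.750
CU = 100 * (1 - 20.750 / (8 * 25.125))
   = 100 * (1 - 0.1032)
   = 89.68%


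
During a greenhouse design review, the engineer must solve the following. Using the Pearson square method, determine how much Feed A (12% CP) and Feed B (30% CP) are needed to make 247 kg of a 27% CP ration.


parts_A = CP_b - target = 30 - 27 = 3
parts_B = target - CP_a = 27 - 12 = 15
total_parts = 3 + 15 = 18
Feed A = 247 * 3 / 18 = 41.17 kg
Feed B = 247 * 15 / 18 = 205.83 kg

41.17 kg


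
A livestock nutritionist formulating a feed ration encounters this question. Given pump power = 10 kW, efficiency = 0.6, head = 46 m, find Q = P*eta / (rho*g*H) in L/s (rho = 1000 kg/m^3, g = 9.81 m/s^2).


Q = (P * 1000 * eta) / (rho * g * H)
  = (10 * 1000 * 0.6) / (1000 * 9.81 * 46)
  = 6000 / 451260
  = 0.01330 m^3/s = 13.30 L/s


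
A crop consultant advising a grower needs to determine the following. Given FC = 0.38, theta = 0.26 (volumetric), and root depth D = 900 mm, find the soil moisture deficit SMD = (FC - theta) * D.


SMD = (FC - theta) * D
    = (0.38 - 0.26) * 900
    = 0.120 * 900
    = 108 mm


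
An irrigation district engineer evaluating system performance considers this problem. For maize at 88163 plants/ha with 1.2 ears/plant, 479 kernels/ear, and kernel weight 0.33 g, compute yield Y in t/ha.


Y = density * ears * kernels * kw
  = 88163 * 1.2 * 479 * 0.33 g/ha
  = 16723110.49 g/ha
  = 16723.11 kg/ha = 16.72 t/ha


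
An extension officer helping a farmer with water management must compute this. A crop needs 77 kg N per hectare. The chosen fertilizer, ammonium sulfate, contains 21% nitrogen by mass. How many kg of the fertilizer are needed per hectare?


Rate = N_required / (N_content / 100)
     = 77 / (21 / 100)
     = 77 / 0.21
     = 366.67 kg/ha


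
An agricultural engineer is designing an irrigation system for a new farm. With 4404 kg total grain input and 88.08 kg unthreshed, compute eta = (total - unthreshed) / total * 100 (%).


eta = (total - unthreshed) / total * 100
    = (4404 - 88.08) / 4404 * 100
    = 4315.92 / 4404 * 100
    = 98%


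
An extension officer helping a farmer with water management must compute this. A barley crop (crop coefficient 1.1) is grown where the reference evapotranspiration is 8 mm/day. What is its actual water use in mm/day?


ETc = Kc * ET0
    = 1.1 * 8
    = 8.80 mm/day


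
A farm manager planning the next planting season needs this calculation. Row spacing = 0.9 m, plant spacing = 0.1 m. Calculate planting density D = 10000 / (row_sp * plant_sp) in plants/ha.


D = 10000 / (row_sp * plant_sp)
  = 10000 / (0.9 * 0.1)
  = 10000 / 0.0900
  = 111111.11 plants/ha


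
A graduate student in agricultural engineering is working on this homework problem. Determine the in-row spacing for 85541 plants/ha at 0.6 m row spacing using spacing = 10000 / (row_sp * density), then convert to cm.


spacing = 10000 / (row_sp * density)
        = 10000 / (0.6 * 85541)
        = 10000 / 51324.60
        = 0.19484 m = 19.48 cm


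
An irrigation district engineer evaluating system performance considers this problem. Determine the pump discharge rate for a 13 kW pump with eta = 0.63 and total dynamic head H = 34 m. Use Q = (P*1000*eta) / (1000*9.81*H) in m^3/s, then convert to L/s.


Q = (P * 1000 * eta) / (rho * g * H)
  = (13 * 1000 * 0.63) / (1000 * 9.81 * 34)
  = 8190 / 333540
  = 0.02455 m^3/s = 24.55 L/s


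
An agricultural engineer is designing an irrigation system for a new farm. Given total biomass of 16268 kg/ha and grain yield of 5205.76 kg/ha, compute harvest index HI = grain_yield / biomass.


HI = grain_yield / biomass
   = 5205.76 / 16268
   = 0.32


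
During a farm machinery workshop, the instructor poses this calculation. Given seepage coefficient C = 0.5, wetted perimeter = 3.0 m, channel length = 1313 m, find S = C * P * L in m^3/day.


S = C * P * L
  = 0.5 * 3.0 * 1313
  = 1969.50 m^3/day


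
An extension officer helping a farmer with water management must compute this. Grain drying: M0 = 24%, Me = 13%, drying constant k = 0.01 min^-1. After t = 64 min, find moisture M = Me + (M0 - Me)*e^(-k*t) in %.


M = Me + (M0 - Me) * e^(-k*t)
  = 13 + (24 - 13) * e^(-0.01*64)
  = 13 + 11 * e^(-0.640)
  = 13 + 11 * 0.52729
  = 13 + 5.8002
  = 18.80%


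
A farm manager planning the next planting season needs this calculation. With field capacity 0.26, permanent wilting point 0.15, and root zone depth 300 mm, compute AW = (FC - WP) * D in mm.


AW = (FC - WP) * D
   = (0.26 - 0.15) * 300
   = 0.11 * 300
   = 33 mm


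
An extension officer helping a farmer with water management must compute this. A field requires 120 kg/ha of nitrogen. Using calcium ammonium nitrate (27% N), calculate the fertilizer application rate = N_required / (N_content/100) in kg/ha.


Rate = N_required / (N_content / 100)
     = 120 / (27 / 100)
     = 120 / 0.27
     = 444.44 kg/ha


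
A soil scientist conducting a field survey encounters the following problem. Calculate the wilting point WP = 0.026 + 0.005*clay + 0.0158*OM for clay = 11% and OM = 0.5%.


WP = 0.026 + 0.005*11 + 0.0158*0.5
   = 0.026 + 0.0550 + 0.0079
   = 0.0889


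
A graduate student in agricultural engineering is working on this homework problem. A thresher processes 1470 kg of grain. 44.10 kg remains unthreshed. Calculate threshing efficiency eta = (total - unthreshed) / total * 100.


eta = (total - unthreshed) / total * 100
    = (1470 - 44.10) / 1470 * 100
    = 1425.90 / 1470 * 100
    = 97%


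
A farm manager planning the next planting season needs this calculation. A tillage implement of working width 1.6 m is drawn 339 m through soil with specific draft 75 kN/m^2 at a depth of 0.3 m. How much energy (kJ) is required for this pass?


E = k * d * w * L
  = 75 * 0.3 * 1.6 * 339
  = 12204 kJ


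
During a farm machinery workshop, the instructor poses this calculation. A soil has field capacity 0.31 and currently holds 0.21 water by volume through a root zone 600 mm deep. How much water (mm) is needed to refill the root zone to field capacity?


SMD = (FC - theta) * D
    = (0.31 - 0.21) * 600
    = 0.100 * 600
    = 60 mm


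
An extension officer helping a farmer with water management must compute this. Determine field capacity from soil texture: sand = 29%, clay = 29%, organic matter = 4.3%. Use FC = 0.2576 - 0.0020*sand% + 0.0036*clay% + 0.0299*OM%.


FC = 0.2576 - 0.0020*29 + 0.0036*29 + 0.0299*4.3
   = 0.2576 - 0.0580 + 0.1044 + 0.1286
   = 0.4326


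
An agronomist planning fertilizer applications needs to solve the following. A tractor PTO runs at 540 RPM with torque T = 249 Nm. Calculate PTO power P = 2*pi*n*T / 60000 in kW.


P = 2*pi*n*T / 60000
  = 2*pi * 540 * 249 / 60000
  = 844837.10 / 60000
  = 14.08 kW


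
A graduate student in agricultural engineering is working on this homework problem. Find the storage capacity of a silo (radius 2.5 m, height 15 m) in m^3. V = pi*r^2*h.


V = pi * r^2 * h
  = pi * 2.5^2 * 15
  = pi * 6.25 * 15
  = 294.52 m^3


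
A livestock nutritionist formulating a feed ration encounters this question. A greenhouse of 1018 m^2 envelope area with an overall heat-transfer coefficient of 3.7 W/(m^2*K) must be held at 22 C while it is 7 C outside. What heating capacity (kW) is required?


dT = 22 - (7) = 15 K
Q = U * A * dT
  = 3.7 * 1018 * 15
  = 56499 W = 56.50 kW


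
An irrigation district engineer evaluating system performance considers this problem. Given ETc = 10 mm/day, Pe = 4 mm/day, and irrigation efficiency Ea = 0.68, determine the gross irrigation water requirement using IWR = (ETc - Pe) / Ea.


IWR = (ETc - Pe) / Ea
    = (10 - 4) / 0.68
    = 6 / 0.68
    = 8.82 mm/day


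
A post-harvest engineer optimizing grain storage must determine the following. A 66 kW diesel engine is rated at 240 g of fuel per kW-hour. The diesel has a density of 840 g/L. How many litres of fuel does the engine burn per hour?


FC = P * BSFC / rho_fuel
   = 66 * 240 / 840
   = 15840 / 840
   = 18.86 L/h


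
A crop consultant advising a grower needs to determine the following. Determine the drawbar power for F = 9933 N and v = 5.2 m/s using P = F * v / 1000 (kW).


P = F * v / 1000
  = 9933 * 5.2 / 1000
  = 51651.60 / 1000
  = 51.65 kW


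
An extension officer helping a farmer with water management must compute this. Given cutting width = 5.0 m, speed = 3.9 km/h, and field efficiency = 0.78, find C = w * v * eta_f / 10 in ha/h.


C = w * v * eta_f / 10
  = 5.0 * 3.9 * 0.78 / 10
  = 15.21 / 10
  = 1.52 ha/h


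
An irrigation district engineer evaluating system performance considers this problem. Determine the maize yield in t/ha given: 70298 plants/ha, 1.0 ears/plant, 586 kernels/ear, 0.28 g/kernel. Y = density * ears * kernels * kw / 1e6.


Y = density * ears * kernels * kw
  = 70298 * 1.0 * 586 * 0.28 g/ha
  = 11534495.84 g/ha
  = 11534.50 kg/ha = 11.53 t/ha


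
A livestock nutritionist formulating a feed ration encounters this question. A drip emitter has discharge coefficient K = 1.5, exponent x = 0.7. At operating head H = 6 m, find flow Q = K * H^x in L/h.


Q = K * H^x
  = 1.5 * 6^0.7
  = 1.5 * 3.5051
  = 5.26 L/h


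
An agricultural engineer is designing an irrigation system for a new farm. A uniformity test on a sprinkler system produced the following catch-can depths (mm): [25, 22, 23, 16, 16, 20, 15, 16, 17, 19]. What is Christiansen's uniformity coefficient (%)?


xbar = 189 / 10 = 18.900
sum|xi - xbar| = 29
CU = 100 * (1 - 29 / (10 * 18.900))
   = 100 * (1 - 0.1534)
   = 84.66%


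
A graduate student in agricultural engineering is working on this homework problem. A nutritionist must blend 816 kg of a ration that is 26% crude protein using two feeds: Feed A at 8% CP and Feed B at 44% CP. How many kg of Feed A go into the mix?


parts_A = CP_b - target = 44 - 26 = 18
parts_B = target - CP_a = 26 - 8 = 18
total_parts = 18 + 18 = 36
Feed A = 816 * 18 / 36 = 408 kg
Feed B = 816 * 18 / 36 = 408 kg


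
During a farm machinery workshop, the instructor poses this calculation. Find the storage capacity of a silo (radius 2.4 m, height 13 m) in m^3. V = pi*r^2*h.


V = pi * r^2 * h
  = pi * 2.4^2 * 13
  = pi * 5.76 * 13
  = 235.24 m^3


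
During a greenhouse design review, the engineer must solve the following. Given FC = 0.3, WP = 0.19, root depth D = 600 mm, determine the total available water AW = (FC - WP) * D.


AW = (FC - WP) * D
   = (0.3 - 0.19) * 600
   = 0.11 * 600
   = 66 mm


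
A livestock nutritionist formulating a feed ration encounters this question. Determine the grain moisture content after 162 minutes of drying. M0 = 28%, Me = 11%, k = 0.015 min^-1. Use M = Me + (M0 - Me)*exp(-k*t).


M = Me + (M0 - Me) * e^(-k*t)
  = 11 + (28 - 11) * e^(-0.015*162)
  = 11 + 17 * e^(-2.430)
  = 11 + 17 * 0.08804
  = 11 + 1.4966
  = 12.50%


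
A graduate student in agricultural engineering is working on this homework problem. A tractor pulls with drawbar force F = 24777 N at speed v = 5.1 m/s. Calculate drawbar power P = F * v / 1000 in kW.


P = F * v / 1000
  = 24777 * 5.1 / 1000
  = 126362.70 / 1000
  = 126.36 kW


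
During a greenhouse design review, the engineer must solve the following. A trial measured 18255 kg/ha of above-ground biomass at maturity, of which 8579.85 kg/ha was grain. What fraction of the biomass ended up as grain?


HI = grain_yield / biomass
   = 8579.85 / 18255
   = 0.47


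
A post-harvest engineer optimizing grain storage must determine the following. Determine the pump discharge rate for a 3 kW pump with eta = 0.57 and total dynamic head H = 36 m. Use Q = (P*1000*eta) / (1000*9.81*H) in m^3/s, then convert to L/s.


Q = (P * 1000 * eta) / (rho * g * H)
  = (3 * 1000 * 0.57) / (1000 * 9.81 * 36)
  = 1710 / 353160
  = 0.00484 m^3/s = 4.84 L/s


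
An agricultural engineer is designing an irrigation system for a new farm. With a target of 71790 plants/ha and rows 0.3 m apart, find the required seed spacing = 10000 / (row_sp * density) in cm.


spacing = 10000 / (row_sp * density)
        = 10000 / (0.3 * 71790)
        = 10000 / 21537
        = 0.46432 m = 46.43 cm


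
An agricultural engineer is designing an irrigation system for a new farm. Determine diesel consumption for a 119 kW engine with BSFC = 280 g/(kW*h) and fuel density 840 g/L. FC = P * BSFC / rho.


FC = P * BSFC / rho_fuel
   = 119 * 280 / 840
   = 33320 / 840
   = 39.67 L/h


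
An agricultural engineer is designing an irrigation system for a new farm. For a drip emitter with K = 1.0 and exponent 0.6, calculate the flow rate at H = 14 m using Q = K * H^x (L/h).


Q = K * H^x
  = 1.0 * 14^0.6
  = 1.0 * 4.8717
  = 4.87 L/h


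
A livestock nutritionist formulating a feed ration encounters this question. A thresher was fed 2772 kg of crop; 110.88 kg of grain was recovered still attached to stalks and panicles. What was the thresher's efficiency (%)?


eta = (total - unthreshed) / total * 100
    = (2772 - 110.88) / 2772 * 100
    = 2661.12 / 2772 * 100
    = 96%


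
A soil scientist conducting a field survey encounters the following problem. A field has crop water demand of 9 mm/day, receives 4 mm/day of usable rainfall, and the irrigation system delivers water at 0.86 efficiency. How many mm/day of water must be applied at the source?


IWR = (ETc - Pe) / Ea
    = (9 - 4) / 0.86
    = 5 / 0.86
    = 5.81 mm/day


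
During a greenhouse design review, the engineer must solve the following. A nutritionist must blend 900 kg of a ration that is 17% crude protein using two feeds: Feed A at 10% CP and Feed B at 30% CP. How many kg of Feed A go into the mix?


parts_A = CP_b - target = 30 - 17 = 13
parts_B = target - CP_a = 17 - 10 = 7
total_parts = 13 + 7 = 20
Feed A = 900 * 13 / 20 = 585 kg
Feed B = 900 * 7 / 20 = 315 kg

585 kg


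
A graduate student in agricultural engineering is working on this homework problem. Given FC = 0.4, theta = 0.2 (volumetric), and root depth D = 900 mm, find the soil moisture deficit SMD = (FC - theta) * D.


SMD = (FC - theta) * D
    = (0.4 - 0.2) * 900
    = 0.200 * 900
    = 180 mm


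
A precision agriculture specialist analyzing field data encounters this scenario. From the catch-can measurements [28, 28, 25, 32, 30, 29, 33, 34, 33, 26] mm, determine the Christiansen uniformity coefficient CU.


xbar = 298 / 10 = 29.800
sum|xi - xbar| = 26
CU = 100 * (1 - 26 / (10 * 29.800))
   = 100 * (1 - 0.0872)
   = 91.28%


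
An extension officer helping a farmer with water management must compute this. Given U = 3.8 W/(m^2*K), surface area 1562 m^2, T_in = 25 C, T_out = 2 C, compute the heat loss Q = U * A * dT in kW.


dT = 25 - (2) = 23 K
Q = U * A * dT
  = 3.8 * 1562 * 23
  = 136518.80 W = 136.52 kW


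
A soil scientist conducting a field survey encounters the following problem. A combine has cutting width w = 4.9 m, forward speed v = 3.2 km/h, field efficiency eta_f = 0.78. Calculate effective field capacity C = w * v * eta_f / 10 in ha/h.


C = w * v * eta_f / 10
  = 4.9 * 3.2 * 0.78 / 10
  = 12.23 / 10
  = 1.22 ha/h


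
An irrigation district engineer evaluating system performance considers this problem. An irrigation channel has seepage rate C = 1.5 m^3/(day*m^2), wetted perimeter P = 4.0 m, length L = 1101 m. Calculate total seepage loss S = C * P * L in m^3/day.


S = C * P * L
  = 1.5 * 4.0 * 1101
  = 6606 m^3/day


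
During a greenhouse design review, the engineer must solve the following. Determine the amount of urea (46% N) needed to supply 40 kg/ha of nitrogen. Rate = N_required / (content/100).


Rate = N_required / (N_content / 100)
     = 40 / (46 / 100)
     = 40 / 0.46
     = 86.96 kg/ha


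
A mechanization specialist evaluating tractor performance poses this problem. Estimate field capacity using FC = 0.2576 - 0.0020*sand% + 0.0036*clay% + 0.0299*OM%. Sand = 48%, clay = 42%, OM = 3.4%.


FC = 0.2576 - 0.0020*48 + 0.0036*42 + 0.0299*3.4
   = 0.2576 - 0.0960 + 0.1512 + 0.1017
   = 0.4145


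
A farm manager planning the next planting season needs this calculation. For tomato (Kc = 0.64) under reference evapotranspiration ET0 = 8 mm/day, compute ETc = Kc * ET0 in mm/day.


ETc = Kc * ET0
    = 0.64 * 8
    = 5.12 mm/day


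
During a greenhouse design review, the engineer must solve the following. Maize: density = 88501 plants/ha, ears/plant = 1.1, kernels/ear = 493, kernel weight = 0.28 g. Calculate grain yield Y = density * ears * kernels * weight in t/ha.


Y = density * ears * kernels * kw
  = 88501 * 1.1 * 493 * 0.28 g/ha
  = 13438345.84 g/ha
  = 13438.35 kg/ha = 13.44 t/ha


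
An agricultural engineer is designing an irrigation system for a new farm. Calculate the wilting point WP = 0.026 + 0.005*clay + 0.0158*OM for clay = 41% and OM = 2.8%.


WP = 0.026 + 0.005*41 + 0.0158*2.8
   = 0.026 + 0.2050 + 0.0442
   = 0.2752


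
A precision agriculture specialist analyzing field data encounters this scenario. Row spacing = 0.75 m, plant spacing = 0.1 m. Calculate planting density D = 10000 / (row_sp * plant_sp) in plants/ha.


D = 10000 / (row_sp * plant_sp)
  = 10000 / (0.75 * 0.1)
  = 10000 / 0.0750
  = 133333.33 plants/ha


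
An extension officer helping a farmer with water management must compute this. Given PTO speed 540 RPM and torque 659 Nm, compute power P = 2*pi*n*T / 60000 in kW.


P = 2*pi*n*T / 60000
  = 2*pi * 540 * 659 / 60000
  = 2235934.32 / 60000
  = 37.27 kW


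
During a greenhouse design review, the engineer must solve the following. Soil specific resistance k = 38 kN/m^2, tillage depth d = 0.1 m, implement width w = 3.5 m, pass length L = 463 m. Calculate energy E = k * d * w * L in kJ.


E = k * d * w * L
  = 38 * 0.1 * 3.5 * 463
  = 6157.90 kJ


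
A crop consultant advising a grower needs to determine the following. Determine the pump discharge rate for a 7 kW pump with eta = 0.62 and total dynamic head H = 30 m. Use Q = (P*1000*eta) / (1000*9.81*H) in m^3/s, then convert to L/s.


Q = (P * 1000 * eta) / (rho * g * H)
  = (7 * 1000 * 0.62) / (1000 * 9.81 * 30)
  = 4340 / 294300
  = 0.01475 m^3/s = 14.75 L/s


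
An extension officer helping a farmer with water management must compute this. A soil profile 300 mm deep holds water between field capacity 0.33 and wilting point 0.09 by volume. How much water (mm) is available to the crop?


AW = (FC - WP) * D
   = (0.33 - 0.09) * 300
   = 0.24 * 300
   = 72 mm


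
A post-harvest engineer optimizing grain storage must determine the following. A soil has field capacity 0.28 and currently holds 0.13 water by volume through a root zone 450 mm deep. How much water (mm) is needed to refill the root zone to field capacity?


SMD = (FC - theta) * D
    = (0.28 - 0.13) * 450
    = 0.150 * 450
    = 67.50 mm


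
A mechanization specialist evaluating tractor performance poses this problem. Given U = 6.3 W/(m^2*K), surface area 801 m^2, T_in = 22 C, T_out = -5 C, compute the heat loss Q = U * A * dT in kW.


dT = 22 - (-5) = 27 K
Q = U * A * dT
  = 6.3 * 801 * 27
  = 136250.10 W = 136.25 kW


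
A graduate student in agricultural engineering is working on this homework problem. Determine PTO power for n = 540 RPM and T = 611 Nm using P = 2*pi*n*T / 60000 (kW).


P = 2*pi*n*T / 60000
  = 2*pi * 540 * 611 / 60000
  = 2073074.16 / 60000
  = 34.55 kW


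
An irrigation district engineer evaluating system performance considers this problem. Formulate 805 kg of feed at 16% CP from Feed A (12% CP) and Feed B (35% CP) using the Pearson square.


parts_A = CP_b - target = 35 - 16 = 19
parts_B = target - CP_a = 16 - 12 = 4
total_parts = 19 + 4 = 23
Feed A = 805 * 19 / 23 = 665 kg
Feed B = 805 * 4 / 23 = 140 kg

665 kg


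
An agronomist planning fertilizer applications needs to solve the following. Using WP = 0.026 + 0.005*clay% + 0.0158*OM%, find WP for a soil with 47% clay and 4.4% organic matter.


WP = 0.026 + 0.005*47 + 0.0158*4.4
   = 0.026 + 0.2350 + 0.0695
   = 0.3305


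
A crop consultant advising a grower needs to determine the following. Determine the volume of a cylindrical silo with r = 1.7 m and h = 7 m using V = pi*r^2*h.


V = pi * r^2 * h
  = pi * 1.7^2 * 7
  = pi * 2.89 * 7
  = 63.55 m^3


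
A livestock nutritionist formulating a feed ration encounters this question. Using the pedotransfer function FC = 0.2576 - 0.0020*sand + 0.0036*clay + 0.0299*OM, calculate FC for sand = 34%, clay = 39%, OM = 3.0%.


FC = 0.2576 - 0.0020*34 + 0.0036*39 + 0.0299*3.0
   = 0.2576 - 0.0680 + 0.1404 + 0.0897
   = 0.4197


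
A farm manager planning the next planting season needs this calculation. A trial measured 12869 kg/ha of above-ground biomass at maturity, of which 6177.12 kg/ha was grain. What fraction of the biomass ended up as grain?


HI = grain_yield / biomass
   = 6177.12 / 12869
   = 0.48


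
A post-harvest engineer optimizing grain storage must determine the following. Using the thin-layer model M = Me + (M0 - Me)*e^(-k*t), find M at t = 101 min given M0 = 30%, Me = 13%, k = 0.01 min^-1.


M = Me + (M0 - Me) * e^(-k*t)
  = 13 + (30 - 13) * e^(-0.01*101)
  = 13 + 17 * e^(-1.010)
  = 13 + 17 * 0.36422
  = 13 + 6.1917
  = 19.19%


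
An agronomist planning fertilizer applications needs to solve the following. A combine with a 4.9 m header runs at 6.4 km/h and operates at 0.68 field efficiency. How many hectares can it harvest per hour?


C = w * v * eta_f / 10
  = 4.9 * 6.4 * 0.68 / 10
  = 21.32 / 10
  = 2.13 ha/h


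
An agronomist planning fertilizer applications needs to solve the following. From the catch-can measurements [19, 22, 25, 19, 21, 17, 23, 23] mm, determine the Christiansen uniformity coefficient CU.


xbar = 169 / 8 = 21.125
sum|xi - xbar| = 17
CU = 100 * (1 - 17 / (8 * 21.125))
   = 100 * (1 - 0.1006)
   = 89.94%


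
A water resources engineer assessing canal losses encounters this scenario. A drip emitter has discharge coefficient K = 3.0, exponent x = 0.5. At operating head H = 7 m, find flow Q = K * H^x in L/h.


Q = K * H^x
  = 3.0 * 7^0.5
  = 3.0 * 2.6458
  = 7.94 L/h


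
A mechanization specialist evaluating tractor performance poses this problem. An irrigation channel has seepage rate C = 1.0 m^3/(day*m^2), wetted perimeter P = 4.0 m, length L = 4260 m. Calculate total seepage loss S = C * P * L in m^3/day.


S = C * P * L
  = 1.0 * 4.0 * 4260
  = 17040 m^3/day
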